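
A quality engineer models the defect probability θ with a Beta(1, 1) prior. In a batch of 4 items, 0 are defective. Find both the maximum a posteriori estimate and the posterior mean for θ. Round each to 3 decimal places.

MAP = 0.000, posterior mean = 0.167

Posterior: Beta(1+0, 1+4) = Beta(1, 5).
Since α = 1 ≤ 1 and β > 1, the Beta density is monotone decreasing on [0,1]; the mode is at 0.
Mean = 1/(1+5) = 0.167.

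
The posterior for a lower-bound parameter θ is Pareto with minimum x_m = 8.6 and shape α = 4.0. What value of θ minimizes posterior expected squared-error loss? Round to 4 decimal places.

The Pareto density is strictly decreasing on [x_m, ∞), so the mode is x_m = 8.6000.
Mean = α·x_m/(α−1) = 4.0·8.6/3.0 = 11.4667.
Squared-error loss ⇒ the optimal estimator is the posterior mean.

11.4667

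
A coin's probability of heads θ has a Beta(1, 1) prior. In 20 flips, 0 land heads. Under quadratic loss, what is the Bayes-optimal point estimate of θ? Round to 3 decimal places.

0.045

Posterior: Beta(1+0, 1+20) = Beta(1, 21).
Since α = 1 ≤ 1 and β > 1, the Beta density is monotone decreasing on [0,1]; the mode is at 0.
Mean = 1/(1+21) = 0.045.
Quadratic loss ⇒ the optimal estimator is the posterior mean.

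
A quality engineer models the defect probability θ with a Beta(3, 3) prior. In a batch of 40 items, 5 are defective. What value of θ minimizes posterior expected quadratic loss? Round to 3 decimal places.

0.174

Posterior: Beta(3+5, 3+35) = Beta(8, 38).
Mode = (8−1)/(8+38−2) = 7/44 = 0.159.
Mean = 8/(8+38) = 8/46 = 0.174.
Quadratic loss ⇒ the optimal estimator is the posterior mean.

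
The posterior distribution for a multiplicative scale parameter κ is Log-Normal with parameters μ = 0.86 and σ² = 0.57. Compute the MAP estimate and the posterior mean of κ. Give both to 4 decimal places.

Mode = exp(μ − σ²) = exp(0.29) = 1.3364.
Mean = exp(μ + σ²/2) = exp(1.145) = 3.1424.

MAP = 1.3364, posterior mean = 3.1424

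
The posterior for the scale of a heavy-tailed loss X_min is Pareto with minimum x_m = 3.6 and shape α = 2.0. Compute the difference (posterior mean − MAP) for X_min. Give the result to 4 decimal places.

3.6000

The Pareto density is strictly decreasing on [x_m, ∞), so the mode is x_m = 3.6000.
Mean = α·x_m/(α−1) = 2.0·3.6/1.0 = 7.2000.
Difference = 7.2000 − 3.6000 = 3.6000.
The posterior is right-skewed, so the mean exceeds the mode.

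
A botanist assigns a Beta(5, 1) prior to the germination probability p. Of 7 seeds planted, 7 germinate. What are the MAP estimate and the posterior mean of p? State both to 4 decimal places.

Posterior: Beta(5+7, 1+0) = Beta(12, 1).
Since β = 1 ≤ 1 and α > 1, the Beta density is monotone increasing on [0,1]; the mode is at 1.
Mean = 12/(12+1) = 0.9231.

MAP = 1.0000; posterior mean = 0.9231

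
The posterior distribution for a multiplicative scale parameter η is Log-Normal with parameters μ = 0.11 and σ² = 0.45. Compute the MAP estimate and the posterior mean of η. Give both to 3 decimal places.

Mode = exp(μ − σ²) = exp(-0.34) = 0.712.
Mean = exp(μ + σ²/2) = exp(0.335) = 1.398.

MAP estimate = 0.712, posterior mean = 1.398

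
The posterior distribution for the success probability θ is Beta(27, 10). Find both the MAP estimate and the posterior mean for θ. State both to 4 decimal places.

Mode = (27−1)/(27+10−2) = 26/35 = 0.7429.
Mean = 27/(27+10) = 27/37 = 0.7297.

MAP: 0.7429. Posterior mean: 0.7297.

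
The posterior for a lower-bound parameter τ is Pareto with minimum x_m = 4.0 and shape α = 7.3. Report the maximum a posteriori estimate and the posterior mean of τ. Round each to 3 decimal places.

MAP: 4.000. Posterior mean: 4.635.

The Pareto density is strictly decreasing on [x_m, ∞), so the mode is x_m = 4.000.
Mean = α·x_m/(α−1) = 7.3·4.0/6.3 = 4.635.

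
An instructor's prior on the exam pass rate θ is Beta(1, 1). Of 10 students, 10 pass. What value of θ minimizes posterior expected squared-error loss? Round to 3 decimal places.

0.917

Posterior: Beta(1+10, 1+0) = Beta(11, 1).
Since β = 1 ≤ 1 and α > 1, the Beta density is monotone increasing on [0,1]; the mode is at 1.
Mean = 11/(11+1) = 0.917.
Squared-error loss ⇒ the optimal estimator is the posterior mean.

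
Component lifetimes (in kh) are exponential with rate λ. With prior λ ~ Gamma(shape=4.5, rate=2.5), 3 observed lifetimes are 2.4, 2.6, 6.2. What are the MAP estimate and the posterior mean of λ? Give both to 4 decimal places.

λ_MAP = 0.4745, E[λ|data] = 0.5474

Σ times = 11.2. Posterior: Gamma(shape = 4.5+3 = 7.5, rate = 2.5+11.2 = 13.7).
Mode = (α−1)/β = 6.5/13.7 = 0.4745.
Mean = α/β = 7.5/13.7 = 0.5474.
The posterior is right-skewed, so the mean exceeds the mode.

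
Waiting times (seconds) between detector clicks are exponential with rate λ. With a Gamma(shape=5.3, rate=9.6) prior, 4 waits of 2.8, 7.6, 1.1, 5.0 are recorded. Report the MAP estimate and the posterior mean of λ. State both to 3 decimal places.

MAP = 0.318; posterior mean = 0.356

Σ times = 16.5. Posterior: Gamma(shape = 5.3+4 = 9.3, rate = 9.6+16.5 = 26.1).
Mode = (α−1)/β = 8.3/26.1 = 0.318.
Mean = α/β = 9.3/26.1 = 0.356.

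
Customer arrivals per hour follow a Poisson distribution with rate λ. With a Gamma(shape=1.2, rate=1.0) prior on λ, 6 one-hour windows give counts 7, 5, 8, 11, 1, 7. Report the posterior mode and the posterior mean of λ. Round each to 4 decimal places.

Σ counts = 39. Posterior: Gamma(shape = 1.2+39 = 40.2, rate = 1.0+6 = 7.0).
Mode = (α−1)/β = 39.2/7.0 = 5.6000.
Mean = α/β = 40.2/7.0 = 5.7429.

λ_MAP = 5.6000, E[λ|data] = 5.7429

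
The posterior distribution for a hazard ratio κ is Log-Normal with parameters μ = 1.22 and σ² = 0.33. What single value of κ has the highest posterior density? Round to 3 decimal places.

Mode = exp(μ − σ²) = exp(0.89) = 2.435.
Mean = exp(μ + σ²/2) = exp(1.385) = 3.995.
This is the posterior mode — the MAP estimate.

2.435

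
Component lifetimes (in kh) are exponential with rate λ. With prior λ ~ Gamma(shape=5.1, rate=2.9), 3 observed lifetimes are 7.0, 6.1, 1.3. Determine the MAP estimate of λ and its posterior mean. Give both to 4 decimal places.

MAP = 0.4104; posterior mean = 0.4682

Σ times = 14.4. Posterior: Gamma(shape = 5.1+3 = 8.1, rate = 2.9+14.4 = 17.3).
Mode = (α−1)/β = 7.1/17.3 = 0.4104.
Mean = α/β = 8.1/17.3 = 0.4682.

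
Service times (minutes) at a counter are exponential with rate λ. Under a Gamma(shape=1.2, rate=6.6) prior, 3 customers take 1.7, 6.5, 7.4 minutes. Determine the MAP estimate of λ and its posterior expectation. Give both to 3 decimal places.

Σ times = 15.6. Posterior: Gamma(shape = 1.2+3 = 4.2, rate = 6.6+15.6 = 22.2).
Mode = (α−1)/β = 3.2/22.2 = 0.144.
Mean = α/β = 4.2/22.2 = 0.189.

MAP: 0.144. Posterior mean: 0.189.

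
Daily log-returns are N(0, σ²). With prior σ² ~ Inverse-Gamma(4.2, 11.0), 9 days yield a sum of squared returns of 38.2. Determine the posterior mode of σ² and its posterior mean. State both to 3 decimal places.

MAP: 3.103. Posterior mean: 3.909.

Posterior: Inverse-Gamma(shape = 4.2+9/2 = 8.7, scale = 11.0+38.2/2 = 30.1).
Mode = β/(α+1) = 30.1/9.7 = 3.103.
Mean = β/(α−1) = 30.1/7.7 = 3.909.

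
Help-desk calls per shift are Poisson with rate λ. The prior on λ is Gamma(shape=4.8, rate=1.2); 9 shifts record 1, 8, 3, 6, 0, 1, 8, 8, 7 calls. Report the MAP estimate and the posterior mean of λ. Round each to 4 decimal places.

Σ counts = 42. Posterior: Gamma(shape = 4.8+42 = 46.8, rate = 1.2+9 = 10.2).
Mode = (α−1)/β = 45.8/10.2 = 4.4902.
Mean = α/β = 46.8/10.2 = 4.5882.

MAP = 4.4902; posterior mean = 4.5882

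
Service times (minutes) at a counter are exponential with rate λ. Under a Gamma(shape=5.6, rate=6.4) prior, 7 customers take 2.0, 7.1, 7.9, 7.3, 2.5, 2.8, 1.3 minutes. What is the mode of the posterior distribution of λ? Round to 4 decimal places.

0.3110

Σ times = 30.9. Posterior: Gamma(shape = 5.6+7 = 12.6, rate = 6.4+30.9 = 37.3).
Mode = (α−1)/β = 11.6/37.3 = 0.3110.
Mean = α/β = 12.6/37.3 = 0.3378.
This is the posterior mode — the MAP estimate.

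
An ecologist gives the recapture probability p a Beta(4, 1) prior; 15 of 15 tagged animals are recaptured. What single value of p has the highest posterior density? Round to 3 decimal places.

1.000

Posterior: Beta(4+15, 1+0) = Beta(19, 1).
Since β = 1 ≤ 1 and α > 1, the Beta density is monotone increasing on [0,1]; the mode is at 1.
Mean = 19/(19+1) = 0.950.
This is the posterior mode — the MAP estimate.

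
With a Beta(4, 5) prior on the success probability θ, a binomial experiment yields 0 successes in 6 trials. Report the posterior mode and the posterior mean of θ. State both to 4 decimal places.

Posterior: Beta(4+0, 5+6) = Beta(4, 11).
Mode = (4−1)/(4+11−2) = 3/13 = 0.2308.
Mean = 4/(4+11) = 4/15 = 0.2667.

MAP: 0.2308. Posterior mean: 0.2667.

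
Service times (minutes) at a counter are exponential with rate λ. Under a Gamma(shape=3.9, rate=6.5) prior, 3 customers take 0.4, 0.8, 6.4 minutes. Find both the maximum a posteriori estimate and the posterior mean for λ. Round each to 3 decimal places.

MAP: 0.418. Posterior mean: 0.489.

Σ times = 7.6. Posterior: Gamma(shape = 3.9+3 = 6.9, rate = 6.5+7.6 = 14.1).
Mode = (α−1)/β = 5.9/14.1 = 0.418.
Mean = α/β = 6.9/14.1 = 0.489.
Right-skewed posterior ⇒ mode < mean.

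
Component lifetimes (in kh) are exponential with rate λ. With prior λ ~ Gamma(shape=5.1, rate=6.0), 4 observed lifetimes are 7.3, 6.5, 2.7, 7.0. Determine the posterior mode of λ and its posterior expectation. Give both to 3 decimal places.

Σ times = 23.5. Posterior: Gamma(shape = 5.1+4 = 9.1, rate = 6.0+23.5 = 29.5).
Mode = (α−1)/β = 8.1/29.5 = 0.275.
Mean = α/β = 9.1/29.5 = 0.308.
Right-skewed posterior ⇒ mode < mean.

posterior mode = 0.275, posterior expectation = 0.308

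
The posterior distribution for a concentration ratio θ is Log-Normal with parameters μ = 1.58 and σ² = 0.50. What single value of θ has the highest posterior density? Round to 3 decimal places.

2.945

Mode = exp(μ − σ²) = exp(1.08) = 2.945.
Mean = exp(μ + σ²/2) = exp(1.830) = 6.234.
This is the posterior mode — the MAP estimate.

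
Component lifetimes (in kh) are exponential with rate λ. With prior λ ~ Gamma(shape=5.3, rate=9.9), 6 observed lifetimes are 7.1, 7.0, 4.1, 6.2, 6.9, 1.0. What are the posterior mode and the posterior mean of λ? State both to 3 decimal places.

MAP = 0.244; posterior mean = 0.268

Σ times = 32.3. Posterior: Gamma(shape = 5.3+6 = 11.3, rate = 9.9+32.3 = 42.2).
Mode = (α−1)/β = 10.3/42.2 = 0.244.
Mean = α/β = 11.3/42.2 = 0.268.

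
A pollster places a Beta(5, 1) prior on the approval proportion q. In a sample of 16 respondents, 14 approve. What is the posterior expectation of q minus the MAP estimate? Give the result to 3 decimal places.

-0.036

Posterior: Beta(5+14, 1+2) = Beta(19, 3).
Mode = (19−1)/(19+3−2) = 18/20 = 0.900.
Mean = 19/(19+3) = 19/22 = 0.864.
Difference = 0.864 − 0.900 = -0.036.
The posterior is left-skewed, so the mode exceeds the mean.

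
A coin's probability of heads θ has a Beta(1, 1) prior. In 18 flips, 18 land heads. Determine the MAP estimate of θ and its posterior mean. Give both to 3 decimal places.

Posterior: Beta(1+18, 1+0) = Beta(19, 1).
Since β = 1 ≤ 1 and α > 1, the Beta density is monotone increasing on [0,1]; the mode is at 1.
Mean = 19/(19+1) = 0.950.
Mode > mean: the posterior has a left tail.

θ_MAP = 1.000, E[θ|data] = 0.950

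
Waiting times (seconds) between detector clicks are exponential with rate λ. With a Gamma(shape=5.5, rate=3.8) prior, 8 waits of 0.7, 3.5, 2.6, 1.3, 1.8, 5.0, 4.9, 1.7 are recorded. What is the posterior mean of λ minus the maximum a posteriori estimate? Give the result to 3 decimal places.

0.040

Σ times = 21.5. Posterior: Gamma(shape = 5.5+8 = 13.5, rate = 3.8+21.5 = 25.3).
Mode = (α−1)/β = 12.5/25.3 = 0.494.
Mean = α/β = 13.5/25.3 = 0.534.
Difference = 0.534 − 0.494 = 0.040.
Mean > mode: the posterior has a right tail.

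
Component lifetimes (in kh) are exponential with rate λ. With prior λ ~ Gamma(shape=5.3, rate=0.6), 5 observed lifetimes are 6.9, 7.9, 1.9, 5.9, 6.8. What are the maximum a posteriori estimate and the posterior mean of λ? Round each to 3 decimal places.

MAP = 0.310, posterior mean = 0.343

Σ times = 29.4. Posterior: Gamma(shape = 5.3+5 = 10.3, rate = 0.6+29.4 = 30.0).
Mode = (α−1)/β = 9.3/30.0 = 0.310.
Mean = α/β = 10.3/30.0 = 0.343.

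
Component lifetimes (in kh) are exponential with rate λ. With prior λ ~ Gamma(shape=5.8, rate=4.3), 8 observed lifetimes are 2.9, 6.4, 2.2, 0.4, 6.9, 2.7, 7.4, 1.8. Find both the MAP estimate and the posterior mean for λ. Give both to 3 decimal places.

Σ times = 30.7. Posterior: Gamma(shape = 5.8+8 = 13.8, rate = 4.3+30.7 = 35.0).
Mode = (α−1)/β = 12.8/35.0 = 0.366.
Mean = α/β = 13.8/35.0 = 0.394.

MAP: 0.366. Posterior mean: 0.394.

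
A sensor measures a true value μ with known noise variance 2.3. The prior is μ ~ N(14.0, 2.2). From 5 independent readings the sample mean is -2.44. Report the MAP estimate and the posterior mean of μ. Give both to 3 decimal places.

Posterior for μ is Normal. Precision-weighted mean: (1/2.2·14.0 + 5/2.3·-2.44) / (1/2.2 + 5/2.3) = 0.403.
A Normal posterior is symmetric, so mode = mean.

MAP estimate = 0.403, posterior mean = 0.403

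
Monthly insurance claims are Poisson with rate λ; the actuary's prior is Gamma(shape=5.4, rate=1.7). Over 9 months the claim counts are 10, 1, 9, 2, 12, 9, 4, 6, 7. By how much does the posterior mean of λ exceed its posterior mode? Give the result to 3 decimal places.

Σ counts = 60. Posterior: Gamma(shape = 5.4+60 = 65.4, rate = 1.7+9 = 10.7).
Mode = (α−1)/β = 64.4/10.7 = 6.019.
Mean = α/β = 65.4/10.7 = 6.112.
Difference = 6.112 − 6.019 = 0.093.

0.093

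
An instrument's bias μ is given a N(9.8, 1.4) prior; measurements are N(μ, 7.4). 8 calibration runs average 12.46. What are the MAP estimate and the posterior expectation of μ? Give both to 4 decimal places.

Posterior for μ is Normal. Precision-weighted mean: (1/1.4·9.8 + 8/7.4·12.46) / (1/1.4 + 8/7.4) = 11.4017.
A Normal posterior is symmetric, so mode = mean.

MAP = 11.4017; posterior mean = 11.4017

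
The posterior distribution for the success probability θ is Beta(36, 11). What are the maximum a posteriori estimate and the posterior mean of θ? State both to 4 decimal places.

θ_MAP = 0.7778, E[θ|data] = 0.7660

Mode = (36−1)/(36+11−2) = 35/45 = 0.7778.
Mean = 36/(36+11) = 36/47 = 0.7660.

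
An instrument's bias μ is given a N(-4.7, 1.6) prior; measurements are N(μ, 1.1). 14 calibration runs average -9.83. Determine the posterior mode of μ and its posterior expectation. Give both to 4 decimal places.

MAP = -9.5899; posterior mean = -9.5899

Posterior for μ is Normal. Precision-weighted mean: (1/1.6·-4.7 + 14/1.1·-9.83) / (1/1.6 + 14/1.1) = -9.5899.
A Normal posterior is symmetric, so mode = mean.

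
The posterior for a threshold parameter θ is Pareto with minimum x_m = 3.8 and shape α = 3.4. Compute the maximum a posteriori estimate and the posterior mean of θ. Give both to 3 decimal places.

maximum a posteriori estimate = 3.800, posterior mean = 5.383

The Pareto density is strictly decreasing on [x_m, ∞), so the mode is x_m = 3.800.
Mean = α·x_m/(α−1) = 3.4·3.8/2.4 = 5.383.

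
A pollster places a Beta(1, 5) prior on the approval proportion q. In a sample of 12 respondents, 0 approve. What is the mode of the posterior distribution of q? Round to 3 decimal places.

0.000

Posterior: Beta(1+0, 5+12) = Beta(1, 17).
Since α = 1 ≤ 1 and β > 1, the Beta density is monotone decreasing on [0,1]; the mode is at 0.
Mean = 1/(1+17) = 0.056.
This is the posterior mode — the MAP estimate.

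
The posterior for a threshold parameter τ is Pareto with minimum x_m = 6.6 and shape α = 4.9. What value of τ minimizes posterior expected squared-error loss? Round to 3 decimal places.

8.292

The Pareto density is strictly decreasing on [x_m, ∞), so the mode is x_m = 6.600.
Mean = α·x_m/(α−1) = 4.9·6.6/3.9 = 8.292.
Squared-error loss ⇒ the optimal estimator is the posterior mean.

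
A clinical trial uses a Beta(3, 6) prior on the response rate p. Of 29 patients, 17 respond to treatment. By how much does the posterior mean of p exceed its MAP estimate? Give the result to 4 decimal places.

Posterior: Beta(3+17, 6+12) = Beta(20, 18).
Mode = (20−1)/(20+18−2) = 19/36 = 0.5278.
Mean = 20/(20+18) = 20/38 = 0.5263.
Difference = 0.5263 − 0.5278 = -0.0015.
Mode > mean: the posterior has a left tail.

-0.0015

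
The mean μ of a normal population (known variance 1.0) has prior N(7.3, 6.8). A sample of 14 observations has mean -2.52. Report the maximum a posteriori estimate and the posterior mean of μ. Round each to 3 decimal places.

Posterior for μ is Normal. Precision-weighted mean: (1/6.8·7.3 + 14/1.0·-2.52) / (1/6.8 + 14/1.0) = -2.418.
A Normal posterior is symmetric, so mode = mean.

maximum a posteriori estimate = -2.418, posterior mean = -2.418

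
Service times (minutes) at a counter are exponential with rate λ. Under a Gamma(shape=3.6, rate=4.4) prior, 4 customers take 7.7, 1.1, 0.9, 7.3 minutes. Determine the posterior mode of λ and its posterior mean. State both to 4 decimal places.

posterior mode = 0.3084, posterior mean = 0.3551

Σ times = 17.0. Posterior: Gamma(shape = 3.6+4 = 7.6, rate = 4.4+17.0 = 21.4).
Mode = (α−1)/β = 6.6/21.4 = 0.3084.
Mean = α/β = 7.6/21.4 = 0.3551.
Right-skewed posterior ⇒ mode < mean.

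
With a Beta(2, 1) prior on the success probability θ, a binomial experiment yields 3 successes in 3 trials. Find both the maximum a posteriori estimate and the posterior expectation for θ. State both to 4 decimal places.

Posterior: Beta(2+3, 1+0) = Beta(5, 1).
Since β = 1 ≤ 1 and α > 1, the Beta density is monotone increasing on [0,1]; the mode is at 1.
Mean = 5/(5+1) = 0.8333.
The mean is pulled below the mode by the posterior's left skew.

maximum a posteriori estimate = 1.0000, posterior expectation = 0.8333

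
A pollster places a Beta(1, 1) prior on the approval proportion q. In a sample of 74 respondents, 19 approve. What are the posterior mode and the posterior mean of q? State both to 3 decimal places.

MAP: 0.257. Posterior mean: 0.263.

Posterior: Beta(1+19, 1+55) = Beta(20, 56).
Mode = (20−1)/(20+56−2) = 19/74 = 0.257.
With a flat prior the MAP equals the MLE, 19/74.
Mean = 20/(20+56) = 20/76 = 0.263.
Mean > mode: the posterior has a right tail.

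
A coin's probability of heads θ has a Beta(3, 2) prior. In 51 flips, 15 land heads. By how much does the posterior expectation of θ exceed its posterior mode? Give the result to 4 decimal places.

0.0066

Posterior: Beta(3+15, 2+36) = Beta(18, 38).
Mode = (18−1)/(18+38−2) = 17/54 = 0.3148.
Mean = 18/(18+38) = 18/56 = 0.3214.
Difference = 0.3214 − 0.3148 = 0.0066.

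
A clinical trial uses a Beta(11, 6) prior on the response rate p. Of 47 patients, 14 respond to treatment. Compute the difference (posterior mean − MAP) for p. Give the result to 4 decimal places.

0.0035

Posterior: Beta(11+14, 6+33) = Beta(25, 39).
Mode = (25−1)/(25+39−2) = 24/62 = 0.3871.
Mean = 25/(25+39) = 25/64 = 0.3906.
Difference = 0.3906 − 0.3871 = 0.0035.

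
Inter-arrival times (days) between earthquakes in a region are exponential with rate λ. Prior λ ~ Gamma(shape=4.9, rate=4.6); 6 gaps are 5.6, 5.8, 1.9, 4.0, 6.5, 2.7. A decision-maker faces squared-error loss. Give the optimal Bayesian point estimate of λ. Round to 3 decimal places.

Σ times = 26.5. Posterior: Gamma(shape = 4.9+6 = 10.9, rate = 4.6+26.5 = 31.1).
Mode = (α−1)/β = 9.9/31.1 = 0.318.
Mean = α/β = 10.9/31.1 = 0.350.
Squared-error loss ⇒ the optimal estimator is the posterior mean.

0.350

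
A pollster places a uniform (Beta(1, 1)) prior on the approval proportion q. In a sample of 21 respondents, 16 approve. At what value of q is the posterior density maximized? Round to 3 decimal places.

Posterior: Beta(1+16, 1+5) = Beta(17, 6).
Mode = (17−1)/(17+6−2) = 16/21 = 0.762.
Mean = 17/(17+6) = 17/23 = 0.739.
This is the posterior mode — the MAP estimate.

0.762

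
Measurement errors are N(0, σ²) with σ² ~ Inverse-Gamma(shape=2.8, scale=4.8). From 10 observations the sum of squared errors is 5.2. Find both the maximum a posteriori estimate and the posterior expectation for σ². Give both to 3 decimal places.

maximum a posteriori estimate = 0.841, posterior expectation = 1.088

Posterior: Inverse-Gamma(shape = 2.8+10/2 = 7.8, scale = 4.8+5.2/2 = 7.4).
Mode = β/(α+1) = 7.4/8.8 = 0.841.
Mean = β/(α−1) = 7.4/6.8 = 1.088.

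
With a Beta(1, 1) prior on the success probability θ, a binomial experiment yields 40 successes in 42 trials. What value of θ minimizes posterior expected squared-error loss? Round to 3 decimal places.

Posterior: Beta(1+40, 1+2) = Beta(41, 3).
Mode = (41−1)/(41+3−2) = 40/42 = 0.952.
With a flat prior the MAP equals the MLE, 40/42.
Mean = 41/(41+3) = 41/44 = 0.932.
Squared-error loss ⇒ the optimal estimator is the posterior mean.

0.932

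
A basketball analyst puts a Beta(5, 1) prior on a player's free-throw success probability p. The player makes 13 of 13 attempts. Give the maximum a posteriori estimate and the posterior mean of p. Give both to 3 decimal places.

Posterior: Beta(5+13, 1+0) = Beta(18, 1).
Since β = 1 ≤ 1 and α > 1, the Beta density is monotone increasing on [0,1]; the mode is at 1.
Mean = 18/(18+1) = 0.947.

MAP = 1.000; posterior mean = 0.947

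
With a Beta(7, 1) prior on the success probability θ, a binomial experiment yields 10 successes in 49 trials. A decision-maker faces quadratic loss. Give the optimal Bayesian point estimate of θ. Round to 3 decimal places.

Posterior: Beta(7+10, 1+39) = Beta(17, 40).
Mode = (17−1)/(17+40−2) = 16/55 = 0.291.
Mean = 17/(17+40) = 17/57 = 0.298.
Quadratic loss ⇒ the optimal estimator is the posterior mean.

0.298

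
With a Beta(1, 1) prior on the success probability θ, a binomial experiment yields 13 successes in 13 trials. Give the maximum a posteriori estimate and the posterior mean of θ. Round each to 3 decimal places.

MAP = 1.000, posterior mean = 0.933

Posterior: Beta(1+13, 1+0) = Beta(14, 1).
Since β = 1 ≤ 1 and α > 1, the Beta density is monotone increasing on [0,1]; the mode is at 1.
Mean = 14/(14+1) = 0.933.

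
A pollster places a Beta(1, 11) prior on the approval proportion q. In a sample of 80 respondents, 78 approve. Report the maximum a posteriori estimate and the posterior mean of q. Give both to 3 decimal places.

MAP = 0.867, posterior mean = 0.859

Posterior: Beta(1+78, 11+2) = Beta(79, 13).
Mode = (79−1)/(79+13−2) = 78/90 = 0.867.
Mean = 79/(79+13) = 79/92 = 0.859.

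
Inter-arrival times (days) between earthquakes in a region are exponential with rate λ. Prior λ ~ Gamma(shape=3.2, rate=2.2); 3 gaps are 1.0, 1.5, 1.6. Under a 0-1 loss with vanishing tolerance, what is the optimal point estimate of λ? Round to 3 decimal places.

Σ times = 4.1. Posterior: Gamma(shape = 3.2+3 = 6.2, rate = 2.2+4.1 = 6.3).
Mode = (α−1)/β = 5.2/6.3 = 0.825.
Mean = α/β = 6.2/6.3 = 0.984.
This is the posterior mode — the MAP estimate.

0.825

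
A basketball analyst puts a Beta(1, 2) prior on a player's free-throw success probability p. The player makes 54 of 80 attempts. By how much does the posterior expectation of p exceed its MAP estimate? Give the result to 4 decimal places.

-0.0040

Posterior: Beta(1+54, 2+26) = Beta(55, 28).
Mode = (55−1)/(55+28−2) = 54/81 = 0.6667.
Mean = 55/(55+28) = 55/83 = 0.6627.
Difference = 0.6627 − 0.6667 = -0.0040.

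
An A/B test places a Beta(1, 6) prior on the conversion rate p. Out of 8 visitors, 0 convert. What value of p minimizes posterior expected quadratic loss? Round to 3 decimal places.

0.067

Posterior: Beta(1+0, 6+8) = Beta(1, 14).
Since α = 1 ≤ 1 and β > 1, the Beta density is monotone decreasing on [0,1]; the mode is at 0.
Mean = 1/(1+14) = 0.067.
Quadratic loss ⇒ the optimal estimator is the posterior mean.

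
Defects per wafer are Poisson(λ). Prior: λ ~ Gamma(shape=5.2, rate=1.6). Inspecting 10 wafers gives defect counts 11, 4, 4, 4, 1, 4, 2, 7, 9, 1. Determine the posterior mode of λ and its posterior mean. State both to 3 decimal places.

MAP: 4.414. Posterior mean: 4.500.

Σ counts = 47. Posterior: Gamma(shape = 5.2+47 = 52.2, rate = 1.6+10 = 11.6).
Mode = (α−1)/β = 51.2/11.6 = 4.414.
Mean = α/β = 52.2/11.6 = 4.500.
Mean > mode: the posterior has a right tail.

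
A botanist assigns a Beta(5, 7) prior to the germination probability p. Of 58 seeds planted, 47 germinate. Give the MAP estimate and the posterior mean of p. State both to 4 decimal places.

MAP = 0.7500, posterior mean = 0.7429

Posterior: Beta(5+47, 7+11) = Beta(52, 18).
Mode = (52−1)/(52+18−2) = 51/68 = 0.7500.
Mean = 52/(52+18) = 52/70 = 0.7429.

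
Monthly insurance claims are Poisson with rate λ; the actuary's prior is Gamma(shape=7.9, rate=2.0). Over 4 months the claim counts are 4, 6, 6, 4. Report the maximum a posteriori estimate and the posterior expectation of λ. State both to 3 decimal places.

maximum a posteriori estimate = 4.483, posterior expectation = 4.650

Σ counts = 20. Posterior: Gamma(shape = 7.9+20 = 27.9, rate = 2.0+4 = 6.0).
Mode = (α−1)/β = 26.9/6.0 = 4.483.
Mean = α/β = 27.9/6.0 = 4.650.
The posterior is right-skewed, so the mean exceeds the mode.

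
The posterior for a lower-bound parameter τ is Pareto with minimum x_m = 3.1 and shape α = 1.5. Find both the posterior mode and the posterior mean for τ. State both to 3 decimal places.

The Pareto density is strictly decreasing on [x_m, ∞), so the mode is x_m = 3.100.
Mean = α·x_m/(α−1) = 1.5·3.1/0.5 = 9.300.
The posterior is right-skewed, so the mean exceeds the mode.

MAP: 3.100. Posterior mean: 9.300.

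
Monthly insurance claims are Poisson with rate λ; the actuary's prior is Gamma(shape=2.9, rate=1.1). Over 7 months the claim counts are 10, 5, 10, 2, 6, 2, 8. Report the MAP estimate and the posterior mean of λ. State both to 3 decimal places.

MAP estimate = 5.543, posterior mean = 5.667

Σ counts = 43. Posterior: Gamma(shape = 2.9+43 = 45.9, rate = 1.1+7 = 8.1).
Mode = (α−1)/β = 44.9/8.1 = 5.543.
Mean = α/β = 45.9/8.1 = 5.667.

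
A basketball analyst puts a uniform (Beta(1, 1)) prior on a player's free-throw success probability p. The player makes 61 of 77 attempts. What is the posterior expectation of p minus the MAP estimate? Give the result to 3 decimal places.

-0.007

Posterior: Beta(1+61, 1+16) = Beta(62, 17).
Mode = (62−1)/(62+17−2) = 61/77 = 0.792.
With a flat prior the MAP equals the MLE, 61/77.
Mean = 62/(62+17) = 62/79 = 0.785.
Difference = 0.785 − 0.792 = -0.007.
Left-skewed posterior ⇒ mean < mode.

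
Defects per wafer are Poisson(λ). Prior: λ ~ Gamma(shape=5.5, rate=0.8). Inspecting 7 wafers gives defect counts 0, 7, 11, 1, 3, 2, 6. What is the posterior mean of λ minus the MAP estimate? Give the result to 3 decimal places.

0.128

Σ counts = 30. Posterior: Gamma(shape = 5.5+30 = 35.5, rate = 0.8+7 = 7.8).
Mode = (α−1)/β = 34.5/7.8 = 4.423.
Mean = α/β = 35.5/7.8 = 4.551.
Difference = 4.551 − 4.423 = 0.128.
Mean > mode: the posterior has a right tail.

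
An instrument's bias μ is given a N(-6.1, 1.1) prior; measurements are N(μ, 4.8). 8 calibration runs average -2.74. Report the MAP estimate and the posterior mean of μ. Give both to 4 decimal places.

MAP: -3.9259. Posterior mean: -3.9259.

Posterior for μ is Normal. Precision-weighted mean: (1/1.1·-6.1 + 8/4.8·-2.74) / (1/1.1 + 8/4.8) = -3.9259.
A Normal posterior is symmetric, so mode = mean.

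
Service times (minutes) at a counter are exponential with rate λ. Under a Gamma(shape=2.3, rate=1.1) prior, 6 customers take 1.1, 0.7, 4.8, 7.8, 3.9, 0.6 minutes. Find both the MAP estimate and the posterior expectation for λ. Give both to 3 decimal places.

MAP = 0.365; posterior mean = 0.415

Σ times = 18.9. Posterior: Gamma(shape = 2.3+6 = 8.3, rate = 1.1+18.9 = 20.0).
Mode = (α−1)/β = 7.3/20.0 = 0.365.
Mean = α/β = 8.3/20.0 = 0.415.
The mean is pulled above the mode by the posterior's right skew.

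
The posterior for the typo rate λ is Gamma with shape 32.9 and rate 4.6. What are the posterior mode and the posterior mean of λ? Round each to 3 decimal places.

Mode = (α−1)/β = 31.9/4.6 = 6.935.
Mean = α/β = 32.9/4.6 = 7.152.
Mean > mode: the posterior has a right tail.

λ_MAP = 6.935, E[λ|data] = 7.152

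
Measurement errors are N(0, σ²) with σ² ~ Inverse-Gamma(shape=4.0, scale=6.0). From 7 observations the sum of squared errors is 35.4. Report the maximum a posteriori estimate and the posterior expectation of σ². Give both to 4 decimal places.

MAP: 2.7882. Posterior mean: 3.6462.

Posterior: Inverse-Gamma(shape = 4.0+7/2 = 7.5, scale = 6.0+35.4/2 = 23.7).
Mode = β/(α+1) = 23.7/8.5 = 2.7882.
Mean = β/(α−1) = 23.7/6.5 = 3.6462.
Mean > mode: the posterior has a right tail.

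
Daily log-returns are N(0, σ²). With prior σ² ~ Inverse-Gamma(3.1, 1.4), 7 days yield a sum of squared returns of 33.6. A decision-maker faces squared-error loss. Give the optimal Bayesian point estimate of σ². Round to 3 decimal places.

Posterior: Inverse-Gamma(shape = 3.1+7/2 = 6.6, scale = 1.4+33.6/2 = 18.2).
Mode = β/(α+1) = 18.2/7.6 = 2.395.
Mean = β/(α−1) = 18.2/5.6 = 3.250.
Squared-error loss ⇒ the optimal estimator is the posterior mean.

3.250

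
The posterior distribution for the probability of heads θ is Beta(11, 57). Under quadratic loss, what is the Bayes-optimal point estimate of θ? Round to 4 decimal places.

0.1618

Mode = (11−1)/(11+57−2) = 10/66 = 0.1515.
Mean = 11/(11+57) = 11/68 = 0.1618.
Quadratic loss ⇒ the optimal estimator is the posterior mean.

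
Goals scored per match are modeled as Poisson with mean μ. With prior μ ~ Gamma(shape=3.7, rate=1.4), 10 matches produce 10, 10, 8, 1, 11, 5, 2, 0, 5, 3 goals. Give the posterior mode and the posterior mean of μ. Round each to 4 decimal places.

μ_MAP = 5.0614, E[μ|data] = 5.1491

Σ counts = 55. Posterior: Gamma(shape = 3.7+55 = 58.7, rate = 1.4+10 = 11.4).
Mode = (α−1)/β = 57.7/11.4 = 5.0614.
Mean = α/β = 58.7/11.4 = 5.1491.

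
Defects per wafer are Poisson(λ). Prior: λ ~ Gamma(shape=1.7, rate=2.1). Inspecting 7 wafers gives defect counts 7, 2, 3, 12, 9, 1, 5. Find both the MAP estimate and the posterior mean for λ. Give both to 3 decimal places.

Σ counts = 39. Posterior: Gamma(shape = 1.7+39 = 40.7, rate = 2.1+7 = 9.1).
Mode = (α−1)/β = 39.7/9.1 = 4.363.
Mean = α/β = 40.7/9.1 = 4.473.

MAP: 4.363. Posterior mean: 4.473.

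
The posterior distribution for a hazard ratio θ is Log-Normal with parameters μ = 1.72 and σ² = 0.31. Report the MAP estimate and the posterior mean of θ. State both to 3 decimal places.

MAP: 4.096. Posterior mean: 6.521.

Mode = exp(μ − σ²) = exp(1.41) = 4.096.
Mean = exp(μ + σ²/2) = exp(1.875) = 6.521.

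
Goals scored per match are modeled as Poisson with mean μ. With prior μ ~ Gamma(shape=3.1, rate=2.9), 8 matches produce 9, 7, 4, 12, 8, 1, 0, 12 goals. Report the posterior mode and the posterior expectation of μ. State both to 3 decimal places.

posterior mode = 5.055, posterior expectation = 5.147

Σ counts = 53. Posterior: Gamma(shape = 3.1+53 = 56.1, rate = 2.9+8 = 10.9).
Mode = (α−1)/β = 55.1/10.9 = 5.055.
Mean = α/β = 56.1/10.9 = 5.147.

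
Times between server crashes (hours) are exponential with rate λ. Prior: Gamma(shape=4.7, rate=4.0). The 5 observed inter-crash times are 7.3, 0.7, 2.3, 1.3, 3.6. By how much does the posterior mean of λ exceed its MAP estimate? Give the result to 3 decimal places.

Σ times = 15.2. Posterior: Gamma(shape = 4.7+5 = 9.7, rate = 4.0+15.2 = 19.2).
Mode = (α−1)/β = 8.7/19.2 = 0.453.
Mean = α/β = 9.7/19.2 = 0.505.
Difference = 0.505 − 0.453 = 0.052.

0.052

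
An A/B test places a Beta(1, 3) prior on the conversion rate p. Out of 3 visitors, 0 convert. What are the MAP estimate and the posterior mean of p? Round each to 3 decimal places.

MAP = 0.000; posterior mean = 0.143

Posterior: Beta(1+0, 3+3) = Beta(1, 6).
Since α = 1 ≤ 1 and β > 1, the Beta density is monotone decreasing on [0,1]; the mode is at 0.
Mean = 1/(1+6) = 0.143.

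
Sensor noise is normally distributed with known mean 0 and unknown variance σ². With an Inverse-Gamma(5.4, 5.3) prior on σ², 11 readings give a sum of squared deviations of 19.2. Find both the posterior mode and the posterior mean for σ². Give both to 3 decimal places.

σ²_MAP = 1.252, E[σ²|data] = 1.505

Posterior: Inverse-Gamma(shape = 5.4+11/2 = 10.9, scale = 5.3+19.2/2 = 14.9).
Mode = β/(α+1) = 14.9/11.9 = 1.252.
Mean = β/(α−1) = 14.9/9.9 = 1.505.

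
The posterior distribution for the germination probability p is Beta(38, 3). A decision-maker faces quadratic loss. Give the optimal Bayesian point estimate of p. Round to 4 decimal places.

0.9268

Mode = (38−1)/(38+3−2) = 37/39 = 0.9487.
Mean = 38/(38+3) = 38/41 = 0.9268.
Quadratic loss ⇒ the optimal estimator is the posterior mean.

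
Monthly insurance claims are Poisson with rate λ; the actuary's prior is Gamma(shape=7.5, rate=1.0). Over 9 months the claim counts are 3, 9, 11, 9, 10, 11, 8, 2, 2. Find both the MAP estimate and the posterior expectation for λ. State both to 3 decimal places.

λ_MAP = 7.150, E[λ|data] = 7.250

Σ counts = 65. Posterior: Gamma(shape = 7.5+65 = 72.5, rate = 1.0+9 = 10.0).
Mode = (α−1)/β = 71.5/10.0 = 7.150.
Mean = α/β = 72.5/10.0 = 7.250.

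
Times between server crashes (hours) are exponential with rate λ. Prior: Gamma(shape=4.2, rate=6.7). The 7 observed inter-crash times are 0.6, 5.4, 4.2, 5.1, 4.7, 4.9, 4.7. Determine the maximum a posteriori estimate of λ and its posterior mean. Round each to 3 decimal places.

Σ times = 29.6. Posterior: Gamma(shape = 4.2+7 = 11.2, rate = 6.7+29.6 = 36.3).
Mode = (α−1)/β = 10.2/36.3 = 0.281.
Mean = α/β = 11.2/36.3 = 0.309.

MAP: 0.281. Posterior mean: 0.309.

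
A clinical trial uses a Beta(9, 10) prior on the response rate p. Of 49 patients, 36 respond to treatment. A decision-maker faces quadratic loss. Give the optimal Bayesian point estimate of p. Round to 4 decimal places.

0.6618

Posterior: Beta(9+36, 10+13) = Beta(45, 23).
Mode = (45−1)/(45+23−2) = 44/66 = 0.6667.
Mean = 45/(45+23) = 45/68 = 0.6618.
Quadratic loss ⇒ the optimal estimator is the posterior mean.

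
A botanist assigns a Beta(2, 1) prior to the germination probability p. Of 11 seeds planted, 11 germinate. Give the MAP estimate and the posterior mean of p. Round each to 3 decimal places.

MAP = 1.000, posterior mean = 0.929

Posterior: Beta(2+11, 1+0) = Beta(13, 1).
Since β = 1 ≤ 1 and α > 1, the Beta density is monotone increasing on [0,1]; the mode is at 1.
Mean = 13/(13+1) = 0.929.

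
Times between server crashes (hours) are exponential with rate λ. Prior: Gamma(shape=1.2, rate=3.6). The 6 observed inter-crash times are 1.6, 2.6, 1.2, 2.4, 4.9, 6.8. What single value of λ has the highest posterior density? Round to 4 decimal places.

0.2684

Σ times = 19.5. Posterior: Gamma(shape = 1.2+6 = 7.2, rate = 3.6+19.5 = 23.1).
Mode = (α−1)/β = 6.2/23.1 = 0.2684.
Mean = α/β = 7.2/23.1 = 0.3117.
This is the posterior mode — the MAP estimate.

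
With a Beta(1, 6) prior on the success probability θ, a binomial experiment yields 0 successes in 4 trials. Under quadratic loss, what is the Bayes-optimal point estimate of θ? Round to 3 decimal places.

Posterior: Beta(1+0, 6+4) = Beta(1, 10).
Since α = 1 ≤ 1 and β > 1, the Beta density is monotone decreasing on [0,1]; the mode is at 0.
Mean = 1/(1+10) = 0.091.
Quadratic loss ⇒ the optimal estimator is the posterior mean.

0.091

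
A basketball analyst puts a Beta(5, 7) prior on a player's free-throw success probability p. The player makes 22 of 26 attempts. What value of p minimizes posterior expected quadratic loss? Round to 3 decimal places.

0.711

Posterior: Beta(5+22, 7+4) = Beta(27, 11).
Mode = (27−1)/(27+11−2) = 26/36 = 0.722.
Mean = 27/(27+11) = 27/38 = 0.711.
Quadratic loss ⇒ the optimal estimator is the posterior mean.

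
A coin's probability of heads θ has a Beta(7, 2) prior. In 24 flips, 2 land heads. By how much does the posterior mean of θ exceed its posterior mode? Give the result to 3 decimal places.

Posterior: Beta(7+2, 2+22) = Beta(9, 24).
Mode = (9−1)/(9+24−2) = 8/31 = 0.258.
Mean = 9/(9+24) = 9/33 = 0.273.
Difference = 0.273 − 0.258 = 0.015.

0.015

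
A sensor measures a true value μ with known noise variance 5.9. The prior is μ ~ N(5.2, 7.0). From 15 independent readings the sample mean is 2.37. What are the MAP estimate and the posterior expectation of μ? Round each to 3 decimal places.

Posterior for μ is Normal. Precision-weighted mean: (1/7.0·5.2 + 15/5.9·2.37) / (1/7.0 + 15/5.9) = 2.521.
A Normal posterior is symmetric, so mode = mean.

MAP estimate = 2.521, posterior expectation = 2.521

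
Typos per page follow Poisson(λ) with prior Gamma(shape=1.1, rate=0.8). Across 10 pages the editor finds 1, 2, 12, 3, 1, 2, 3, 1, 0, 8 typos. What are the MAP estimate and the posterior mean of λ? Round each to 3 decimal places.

Σ counts = 33. Posterior: Gamma(shape = 1.1+33 = 34.1, rate = 0.8+10 = 10.8).
Mode = (α−1)/β = 33.1/10.8 = 3.065.
Mean = α/β = 34.1/10.8 = 3.157.

MAP: 3.065. Posterior mean: 3.157.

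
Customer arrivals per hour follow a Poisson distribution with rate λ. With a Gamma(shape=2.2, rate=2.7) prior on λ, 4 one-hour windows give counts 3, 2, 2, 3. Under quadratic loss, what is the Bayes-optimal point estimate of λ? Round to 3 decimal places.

1.821

Σ counts = 10. Posterior: Gamma(shape = 2.2+10 = 12.2, rate = 2.7+4 = 6.7).
Mode = (α−1)/β = 11.2/6.7 = 1.672.
Mean = α/β = 12.2/6.7 = 1.821.
Quadratic loss ⇒ the optimal estimator is the posterior mean.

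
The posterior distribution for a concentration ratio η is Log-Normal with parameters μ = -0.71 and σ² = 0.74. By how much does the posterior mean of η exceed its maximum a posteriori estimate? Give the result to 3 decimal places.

0.477

Mode = exp(μ − σ²) = exp(-1.45) = 0.235.
Mean = exp(μ + σ²/2) = exp(-0.340) = 0.712.
Difference = 0.712 − 0.235 = 0.477.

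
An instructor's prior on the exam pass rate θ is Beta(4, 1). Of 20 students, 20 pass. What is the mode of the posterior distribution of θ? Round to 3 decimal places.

Posterior: Beta(4+20, 1+0) = Beta(24, 1).
Since β = 1 ≤ 1 and α > 1, the Beta density is monotone increasing on [0,1]; the mode is at 1.
Mean = 24/(24+1) = 0.960.
This is the posterior mode — the MAP estimate.

1.000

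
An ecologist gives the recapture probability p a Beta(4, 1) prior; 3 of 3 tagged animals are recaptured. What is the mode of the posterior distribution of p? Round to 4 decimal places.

Posterior: Beta(4+3, 1+0) = Beta(7, 1).
Since β = 1 ≤ 1 and α > 1, the Beta density is monotone increasing on [0,1]; the mode is at 1.
Mean = 7/(7+1) = 0.8750.
This is the posterior mode — the MAP estimate.

1.0000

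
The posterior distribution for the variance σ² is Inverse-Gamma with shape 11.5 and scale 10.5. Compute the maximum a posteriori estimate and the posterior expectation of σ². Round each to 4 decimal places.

Mode = β/(α+1) = 10.5/12.5 = 0.8400.
Mean = β/(α−1) = 10.5/10.5 = 1.0000.

MAP: 0.8400. Posterior mean: 1.0000.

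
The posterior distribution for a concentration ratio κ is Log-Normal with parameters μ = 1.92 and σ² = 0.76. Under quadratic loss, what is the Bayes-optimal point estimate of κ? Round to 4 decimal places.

Mode = exp(μ − σ²) = exp(1.16) = 3.1899.
Mean = exp(μ + σ²/2) = exp(2.300) = 9.9742.
Quadratic loss ⇒ the optimal estimator is the posterior mean.

9.9742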